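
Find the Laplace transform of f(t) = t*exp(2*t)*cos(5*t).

(s - 7)*(s + 3)/(s^2 - 4*s + 29)^2

L{cos(5t)} = s/(s^2 + 25).
Multiplying by e^(2t) shifts s → s - 2, so L{exp(2*t)*cos(5*t)} = (s - 2)/((s - 2)^2 + 25).
Then apply L{t·g(t)} = -d/ds[G(s)] with G(s) = (s - 2)/((s - 2)^2 + 25):
differentiating 1 time and applying the sign gives (s - 7)*(s + 3)/(s^2 - 4*s + 29)^2.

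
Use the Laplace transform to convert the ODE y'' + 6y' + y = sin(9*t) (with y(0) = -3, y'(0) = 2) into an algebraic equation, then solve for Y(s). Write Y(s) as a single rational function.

Y(s) = (-3*s^3 - 16*s^2 - 243*s - 1287)/(s^4 + 6*s^3 + 82*s^2 + 486*s + 81)

Transform both sides with L{·}.
The derivative rules (L{y''} = s^2 Y - s·y(0) - y'(0) and L{y'} = sY - y(0), with y(0) = -3, y'(0) = 2) turn the left side into (s^2 + 6*s + 1)Y - (-3*s - 16).
The right side is L{sin(9*t)} = 9/(s^2 + 81).
So (s^2 + 6*s + 1)Y = 9/(s^2 + 81) + (-3*s - 16).
Divide through and combine into a single rational function.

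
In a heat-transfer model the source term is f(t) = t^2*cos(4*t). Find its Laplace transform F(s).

L{cos(4t)} = s/(s^2 + 16).
Then apply L{t^2·g(t)} = (-1)^2 d^2/ds^2[G(s)] with G(s) = s/(s^2 + 16):
differentiating 2 times and applying the sign gives 2*s*(s^2 - 48)/(s^2 + 16)^3.

F(s) = 2*s*(s^2 - 48)/(s^2 + 16)^3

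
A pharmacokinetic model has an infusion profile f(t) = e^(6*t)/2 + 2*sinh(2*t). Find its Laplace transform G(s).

G(s) = 4/(s^2 - 4) + 1/(2*(s - 6))

Apply the Laplace transform termwise.
(2)·[L{sinh(2t)} = 2/(s^2 - 4)]; (1/2)·[L{e^(6t)} = 1/(s - 6)].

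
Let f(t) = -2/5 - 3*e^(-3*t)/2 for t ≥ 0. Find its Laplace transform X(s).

By linearity of the Laplace transform, transform each term separately.
L{-2/5} = (-2/5)/s; (-3/2)·[L{e^(-3t)} = 1/(s + 3)].

X(s) = -3/(2*(s + 3)) - 2/(5*s)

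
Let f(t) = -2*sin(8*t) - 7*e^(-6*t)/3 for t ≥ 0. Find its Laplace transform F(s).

F(s) = -16/(s^2 + 64) - 7/(3*(s + 6))

By linearity of the Laplace transform, transform each term separately.
(-7/3)·[L{e^(-6t)} = 1/(s + 6)]; (-2)·[L{sin(8t)} = 8/(s^2 + 64)].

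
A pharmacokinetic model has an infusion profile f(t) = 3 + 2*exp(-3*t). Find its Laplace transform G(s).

G(s) = 2/(s + 3) + 3/s

The transform is linear, so treat each term independently.
(2)·[L{e^(-3t)} = 1/(s + 3)]; L{3} = 3/s.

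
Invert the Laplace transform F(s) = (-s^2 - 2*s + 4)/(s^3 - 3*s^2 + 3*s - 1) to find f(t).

f(t) = t^2*exp(t)/2 - 4*t*exp(t) - exp(t)

Factor the denominator: s^3 - 3*s^2 + 3*s - 1 = (s - 1)^3.
Partial fraction decomposition gives [-1/(s - 1)] + [-4/(s - 1)^2] + [(s - 1)^(-3)].
Invert each term: -1/(s - 1) ↔ -e^(t); -4/(s - 1)^2 ↔ -4t·e^(t); 1/(s - 1)^3 ↔ (1/2)t^2·e^(t).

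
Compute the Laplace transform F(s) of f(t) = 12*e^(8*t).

L{12} = 12/s.
By the first shifting theorem, multiplying by e^(8t) replaces s with s - 8.

F(s) = 12/(s - 8)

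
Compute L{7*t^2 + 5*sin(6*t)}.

30/(s^2 + 36) + 14/s^3

Apply the Laplace transform termwise.
(5)·[L{sin(6t)} = 6/(s^2 + 36)]; (7)·[L{t^2} = 2!/s^3 = 2/s^3].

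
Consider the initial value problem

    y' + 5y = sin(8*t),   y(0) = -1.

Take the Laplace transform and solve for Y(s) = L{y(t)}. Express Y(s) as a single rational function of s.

Y(s) = (-s^2 - 56)/(s^3 + 5*s^2 + 64*s + 320)

Take the Laplace transform of both sides.
Using L{y'} = sY - y(0) = sY - (-1), the left side becomes (s + 5)Y - (-1).
The right side is L{sin(8*t)} = 8/(s^2 + 64).
So (s + 5)Y = 8/(s^2 + 64) + (-1).
Isolate Y and clear denominators.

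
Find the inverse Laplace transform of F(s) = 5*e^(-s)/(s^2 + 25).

Heaviside(t - 1)*(sin(5*t - 5))

The factor e^(-s) signals a time shift by c = 1 (second shifting theorem).
L{sin(5t)} = 5/(s^2 + 25), so L^-1{5/(s^2 + 25)} = sin(5*t).
Hence the inverse is u(t - 1) times that function evaluated at t - 1.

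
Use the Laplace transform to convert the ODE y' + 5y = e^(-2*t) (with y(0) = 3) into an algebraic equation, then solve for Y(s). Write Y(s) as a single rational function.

Apply the Laplace transform to the equation.
With L{y'} = sY - y(0) = sY - 3: the LHS transforms to (s + 5)Y - (3).
The right side is L{e^(-2*t)} = 1/(s + 2).
So (s + 5)Y = 1/(s + 2) + (3).
Divide through and combine into a single rational function.

Y(s) = (3*s + 7)/(s^2 + 7*s + 10)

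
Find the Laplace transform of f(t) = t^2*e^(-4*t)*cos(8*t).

L{cos(8t)} = s/(s^2 + 64).
Multiplying by e^(-4t) shifts s → s + 4, so L{e^(-4*t)*cos(8*t)} = (s + 4)/((s + 4)^2 + 64).
Then apply L{t^2·g(t)} = (-1)^2 d^2/ds^2[G(s)] with G(s) = (s + 4)/((s + 4)^2 + 64):
differentiating 2 times and applying the sign gives 2*(s + 4)*(s^2 + 8*s - 176)/(s^2 + 8*s + 80)^3.

2*(s + 4)*(s^2 + 8*s - 176)/(s^2 + 8*s + 80)^3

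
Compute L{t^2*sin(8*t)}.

16*(3*s^2 - 64)/(s^2 + 64)^3

L{sin(8t)} = 8/(s^2 + 64).
Then apply L{t^2·g(t)} = (-1)^2 d^2/ds^2[H(s)] with H(s) = 8/(s^2 + 64):
differentiating 2 times and applying the sign gives 16*(3*s^2 - 64)/(s^2 + 64)^3.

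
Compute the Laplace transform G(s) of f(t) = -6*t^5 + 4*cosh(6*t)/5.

By linearity of the Laplace transform, transform each term separately.
(-6)·[L{t^5} = 5!/s^6 = 120/s^6]; (4/5)·[L{cosh(6t)} = s/(s^2 - 36)].

G(s) = 4*s/(5*(s^2 - 36)) - 720/s^6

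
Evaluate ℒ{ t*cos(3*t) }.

L{cos(3t)} = s/(s^2 + 9).
Then apply L{t·g(t)} = -d/ds[G(s)] with G(s) = s/(s^2 + 9):
differentiating 1 time and applying the sign gives (s - 3)*(s + 3)/(s^2 + 9)^2.

(s - 3)*(s + 3)/(s^2 + 9)^2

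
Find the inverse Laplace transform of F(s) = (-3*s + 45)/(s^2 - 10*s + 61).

5*exp(5*t)*sin(6*t) - 3*exp(5*t)*cos(6*t)

Complete the square in the denominator: s^2 - 10*s + 61 = (s - 5)^2 + 6^2.
Split the numerator to match: -3*s + 45 = -3·(s - 5) + 5·6.
Invert each term: -3·(s - 5)/((s - 5)^2 + 36) ↔ -3e^(5t)cos(6t); 5·6/((s - 5)^2 + 36) ↔ 5e^(5t)sin(6t).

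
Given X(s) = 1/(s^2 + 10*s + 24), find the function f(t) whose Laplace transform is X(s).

Rewrite the denominator: s^2 + 10*s + 24 = (s + 5)^2 - 1.
The form in (s + 5) signals a first-shifting-theorem factor e^(-5t).
Since L{sinh(t)} = 1/(s^2 - 1), the inverse is e^(-5*t)*sinh(t).

f(t) = exp(-5*t)*sinh(t)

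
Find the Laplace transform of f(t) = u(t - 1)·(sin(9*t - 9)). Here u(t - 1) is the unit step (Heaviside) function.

9*exp(-s)/(s^2 + 81)

By the second shifting theorem, L{u(t - c)·g(t - c)} = e^(-cs)·G(s) with c = 1 and G(s) = L{g(t)}.
L{sin(9t)} = 9/(s^2 + 81).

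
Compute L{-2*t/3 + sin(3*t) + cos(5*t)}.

s/(s^2 + 25) + 3/(s^2 + 9) - 2/(3*s^2)

Apply the Laplace transform termwise.
L{sin(3t)} = 3/(s^2 + 9); (-2/3)·[L{t} = 1!/s^2 = 1/s^2]; L{cos(5t)} = s/(s^2 + 25).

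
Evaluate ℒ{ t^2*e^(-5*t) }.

2/(s + 5)^3

L{e^(-5t)} = 1/(s + 5).
Then apply L{t^2·g(t)} = (-1)^2 d^2/ds^2[H(s)] with H(s) = 1/(s + 5):
differentiating 2 times and applying the sign gives 2/(s + 5)^3.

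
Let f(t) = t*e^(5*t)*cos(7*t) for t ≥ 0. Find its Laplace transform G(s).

G(s) = (s - 12)*(s + 2)/(s^2 - 10*s + 74)^2

L{cos(7t)} = s/(s^2 + 49).
Multiplying by e^(5t) shifts s → s - 5, so L{e^(5*t)*cos(7*t)} = (s - 5)/((s - 5)^2 + 49).
Then apply L{t·g(t)} = -d/ds[H(s)] with H(s) = (s - 5)/((s - 5)^2 + 49):
differentiating 1 time and applying the sign gives (s - 12)*(s + 2)/(s^2 - 10*s + 74)^2.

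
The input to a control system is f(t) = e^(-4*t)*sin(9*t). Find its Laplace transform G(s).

L{sin(9t)} = 9/(s^2 + 81).
By the first shifting theorem, multiplying by e^(-4t) replaces s with s + 4.

G(s) = 9/((s + 4)^2 + 81)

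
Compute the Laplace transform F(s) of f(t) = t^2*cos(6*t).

L{cos(6t)} = s/(s^2 + 36).
Then apply L{t^2·g(t)} = (-1)^2 d^2/ds^2[G(s)] with G(s) = s/(s^2 + 36):
differentiating 2 times and applying the sign gives 2*s*(s^2 - 108)/(s^2 + 36)^3.

F(s) = 2*s*(s^2 - 108)/(s^2 + 36)^3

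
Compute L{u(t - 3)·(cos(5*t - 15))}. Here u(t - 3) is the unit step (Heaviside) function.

By the second shifting theorem, L{u(t - c)·g(t - c)} = e^(-cs)·G(s) with c = 3 and G(s) = L{g(t)}.
L{cos(5t)} = s/(s^2 + 25).

s*exp(-3*s)/(s^2 + 25)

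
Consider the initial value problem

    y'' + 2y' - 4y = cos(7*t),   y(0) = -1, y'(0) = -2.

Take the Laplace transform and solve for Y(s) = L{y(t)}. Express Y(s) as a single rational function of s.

Laplace-transform each side.
With L{y''} = s^2 Y - s·y(0) - y'(0) and L{y'} = sY - y(0), with y(0) = -1, y'(0) = -2: the LHS transforms to (s^2 + 2*s - 4)Y - (-s - 4).
The right side is L{cos(7*t)} = s/(s^2 + 49).
So (s^2 + 2*s - 4)Y = s/(s^2 + 49) + (-s - 4).
Solve for Y(s) and write it as one ratio of polynomials.

Y(s) = (-s^3 - 4*s^2 - 48*s - 196)/(s^4 + 2*s^3 + 45*s^2 + 98*s - 196)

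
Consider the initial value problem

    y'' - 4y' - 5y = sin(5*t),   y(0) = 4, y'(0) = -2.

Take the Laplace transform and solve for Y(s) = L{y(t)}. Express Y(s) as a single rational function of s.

Apply the Laplace transform to the equation.
The derivative rules (L{y''} = s^2 Y - s·y(0) - y'(0) and L{y'} = sY - y(0), with y(0) = 4, y'(0) = -2) turn the left side into (s^2 - 4*s - 5)Y - (4*s - 18).
The right side is L{sin(5*t)} = 5/(s^2 + 25).
So (s^2 - 4*s - 5)Y = 5/(s^2 + 25) + (4*s - 18).
Isolate Y and clear denominators.

Y(s) = (4*s^3 - 18*s^2 + 100*s - 445)/(s^4 - 4*s^3 + 20*s^2 - 100*s - 125)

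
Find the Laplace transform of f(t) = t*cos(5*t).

(s - 5)*(s + 5)/(s^2 + 25)^2

L{cos(5t)} = s/(s^2 + 25).
Then apply L{t·g(t)} = -d/ds[G(s)] with G(s) = s/(s^2 + 25):
differentiating 1 time and applying the sign gives (s - 5)*(s + 5)/(s^2 + 25)^2.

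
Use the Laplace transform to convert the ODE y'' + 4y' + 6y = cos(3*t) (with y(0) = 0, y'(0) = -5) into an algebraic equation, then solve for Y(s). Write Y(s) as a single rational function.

Y(s) = (-5*s^2 + s - 45)/(s^4 + 4*s^3 + 15*s^2 + 36*s + 54)

Take the Laplace transform of both sides.
With L{y''} = s^2 Y - s·y(0) - y'(0) and L{y'} = sY - y(0), with y(0) = 0, y'(0) = -5: the LHS transforms to (s^2 + 4*s + 6)Y - (-5).
The right side is L{cos(3*t)} = s/(s^2 + 9).
So (s^2 + 4*s + 6)Y = s/(s^2 + 9) + (-5).
Solve for Y(s) and write it as one ratio of polynomials.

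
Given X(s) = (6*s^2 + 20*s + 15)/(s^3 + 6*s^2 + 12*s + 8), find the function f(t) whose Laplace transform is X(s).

Factor the denominator: s^3 + 6*s^2 + 12*s + 8 = (s + 2)^3.
Partial fraction decomposition gives [6/(s + 2)] + [-4/(s + 2)^2] + [-1/(s + 2)^3].
Invert each term: 6/(s + 2) ↔ 6e^(-2t); -4/(s + 2)^2 ↔ -4t·e^(-2t); -1/(s + 2)^3 ↔ (-1/2)t^2·e^(-2t).

f(t) = -t^2*exp(-2*t)/2 - 4*t*exp(-2*t) + 6*exp(-2*t)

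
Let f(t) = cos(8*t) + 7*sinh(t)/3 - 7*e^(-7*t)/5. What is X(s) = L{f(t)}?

The transform is linear, so treat each term independently.
(-7/5)·[L{e^(-7t)} = 1/(s + 7)]; (7/3)·[L{sinh(t)} = 1/(s^2 - 1)]; L{cos(8t)} = s/(s^2 + 64).

X(s) = s/(s^2 + 64) + 7/(3*(s^2 - 1)) - 7/(5*(s + 7))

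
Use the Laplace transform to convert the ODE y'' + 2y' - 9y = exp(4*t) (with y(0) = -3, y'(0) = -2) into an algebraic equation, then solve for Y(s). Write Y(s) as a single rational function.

Y(s) = (-3*s^2 + 4*s + 33)/(s^3 - 2*s^2 - 17*s + 36)

Laplace-transform each side.
The derivative rules (L{y''} = s^2 Y - s·y(0) - y'(0) and L{y'} = sY - y(0), with y(0) = -3, y'(0) = -2) turn the left side into (s^2 + 2*s - 9)Y - (-3*s - 8).
The right side is L{exp(4*t)} = 1/(s - 4).
So (s^2 + 2*s - 9)Y = 1/(s - 4) + (-3*s - 8).
Divide through and combine into a single rational function.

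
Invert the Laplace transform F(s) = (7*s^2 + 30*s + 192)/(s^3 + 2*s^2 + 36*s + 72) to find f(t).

Factor the denominator: s^3 + 2*s^2 + 36*s + 72 = (s + 2)*(s^2 + 36).
Partial fraction decomposition gives [4/(s + 2)] + [3*s/(s^2 + 36)] + [24/(s^2 + 36)].
Invert each term: 4/(s + 2) ↔ 4e^(-2t); 3·s/(s^2 + 36) ↔ 3cos(6t); 4·6/(s^2 + 36) ↔ 4sin(6t).

f(t) = 4*sin(6*t) + 3*cos(6*t) + 4*exp(-2*t)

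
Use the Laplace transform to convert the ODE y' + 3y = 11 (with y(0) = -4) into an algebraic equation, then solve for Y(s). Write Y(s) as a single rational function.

Take the Laplace transform of both sides.
Using L{y'} = sY - y(0) = sY - (-4), the left side becomes (s + 3)Y - (-4).
The right side is L{11} = 11/s.
So (s + 3)Y = 11/s + (-4).
Divide through and combine into a single rational function.

Y(s) = (-4*s + 11)/(s^2 + 3*s)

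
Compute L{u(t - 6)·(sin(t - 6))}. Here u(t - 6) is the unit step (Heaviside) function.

exp(-6*s)/(s^2 + 1)

By the second shifting theorem, L{u(t - c)·g(t - c)} = e^(-cs)·G(s) with c = 6 and G(s) = L{g(t)}.
L{sin(t)} = 1/(s^2 + 1).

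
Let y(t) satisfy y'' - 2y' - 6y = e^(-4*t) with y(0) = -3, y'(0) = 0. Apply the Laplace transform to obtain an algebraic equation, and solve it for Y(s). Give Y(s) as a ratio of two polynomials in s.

Y(s) = (-3*s^2 - 6*s + 25)/(s^3 + 2*s^2 - 14*s - 24)

Laplace-transform each side.
The derivative rules (L{y''} = s^2 Y - s·y(0) - y'(0) and L{y'} = sY - y(0), with y(0) = -3, y'(0) = 0) turn the left side into (s^2 - 2*s - 6)Y - (-3*s + 6).
The right side is L{e^(-4*t)} = 1/(s + 4).
So (s^2 - 2*s - 6)Y = 1/(s + 4) + (-3*s + 6).
Divide through and combine into a single rational function.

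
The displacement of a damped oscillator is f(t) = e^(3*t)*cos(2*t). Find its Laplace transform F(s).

L{cos(2t)} = s/(s^2 + 4).
By the first shifting theorem, multiplying by e^(3t) replaces s with s - 3.

F(s) = (s - 3)/((s - 3)^2 + 4)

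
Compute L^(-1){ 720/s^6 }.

Since L{t^5} = 5!/s^6 = 120/s^6, the inverse is t^5, scaled by 6.

6*t^5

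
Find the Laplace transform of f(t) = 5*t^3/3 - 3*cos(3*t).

-3*s/(s^2 + 9) + 10/s^4

The transform is linear, so treat each term independently.
(5/3)·[L{t^3} = 3!/s^4 = 6/s^4]; (-3)·[L{cos(3t)} = s/(s^2 + 9)].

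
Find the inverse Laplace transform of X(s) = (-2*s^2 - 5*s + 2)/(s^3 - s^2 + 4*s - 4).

Factor the denominator: s^3 - s^2 + 4*s - 4 = (s - 1)*(s^2 + 4).
Partial fraction decomposition gives [-1/(s - 1)] + [-s/(s^2 + 4)] + [-6/(s^2 + 4)].
Invert each term: -1/(s - 1) ↔ -e^(t); -1·s/(s^2 + 4) ↔ -cos(2t); -3·2/(s^2 + 4) ↔ -3sin(2t).

-exp(t) - 3*sin(2*t) - cos(2*t)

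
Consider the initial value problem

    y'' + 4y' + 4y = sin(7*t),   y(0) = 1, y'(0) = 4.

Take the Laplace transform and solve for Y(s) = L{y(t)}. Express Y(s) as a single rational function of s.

Y(s) = (s^3 + 8*s^2 + 49*s + 399)/(s^4 + 4*s^3 + 53*s^2 + 196*s + 196)

Take the Laplace transform of both sides.
Using L{y''} = s^2 Y - s·y(0) - y'(0) and L{y'} = sY - y(0), with y(0) = 1, y'(0) = 4, the left side becomes (s^2 + 4*s + 4)Y - (s + 8).
The right side is L{sin(7*t)} = 7/(s^2 + 49).
So (s^2 + 4*s + 4)Y = 7/(s^2 + 49) + (s + 8).
Solve for Y(s) and write it as one ratio of polynomials.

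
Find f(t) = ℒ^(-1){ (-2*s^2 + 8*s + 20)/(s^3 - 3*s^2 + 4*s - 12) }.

Factor the denominator: s^3 - 3*s^2 + 4*s - 12 = (s - 3)*(s^2 + 4).
Partial fraction decomposition gives [2/(s - 3)] + [-4*s/(s^2 + 4)] + [-4/(s^2 + 4)].
Invert each term: 2/(s - 3) ↔ 2e^(3t); -4·s/(s^2 + 4) ↔ -4cos(2t); -2·2/(s^2 + 4) ↔ -2sin(2t).

f(t) = 2*exp(3*t) - 2*sin(2*t) - 4*cos(2*t)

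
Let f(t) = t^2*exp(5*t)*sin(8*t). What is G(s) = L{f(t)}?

G(s) = 16*(3*s^2 - 30*s + 11)/(s^2 - 10*s + 89)^3

L{sin(8t)} = 8/(s^2 + 64).
Multiplying by e^(5t) shifts s → s - 5, so L{exp(5*t)*sin(8*t)} = 8/((s - 5)^2 + 64).
Then apply L{t^2·g(t)} = (-1)^2 d^2/ds^2[H(s)] with H(s) = 8/((s - 5)^2 + 64):
differentiating 2 times and applying the sign gives 16*(3*s^2 - 30*s + 11)/(s^2 - 10*s + 89)^3.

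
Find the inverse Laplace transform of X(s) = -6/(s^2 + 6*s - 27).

Rewrite the denominator: s^2 + 6*s - 27 = (s + 3)^2 - 36.
The form in (s + 3) signals a first-shifting-theorem factor e^(-3t).
Since L{sinh(6t)} = 6/(s^2 - 36), the inverse is e^(-3*t)*sinh(6*t), scaled by -1.

-exp(-3*t)*sinh(6*t)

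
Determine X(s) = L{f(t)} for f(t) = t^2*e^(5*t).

L{e^(5t)} = 1/(s - 5).
Then apply L{t^2·g(t)} = (-1)^2 d^2/ds^2[G(s)] with G(s) = 1/(s - 5):
differentiating 2 times and applying the sign gives 2/(s - 5)^3.

X(s) = 2/(s - 5)^3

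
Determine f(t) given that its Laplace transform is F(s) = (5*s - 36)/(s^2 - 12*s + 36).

f(t) = -6*t*exp(6*t) + 5*exp(6*t)

Factor the denominator: s^2 - 12*s + 36 = (s - 6)^2.
Partial fraction decomposition gives [5/(s - 6)] + [-6/(s - 6)^2].
Invert each term: 5/(s - 6) ↔ 5e^(6t); -6/(s - 6)^2 ↔ -6t·e^(6t).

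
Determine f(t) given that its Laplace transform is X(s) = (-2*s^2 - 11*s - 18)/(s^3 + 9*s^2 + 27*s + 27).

f(t) = -3*t^2*exp(-3*t)/2 + t*exp(-3*t) - 2*exp(-3*t)

Factor the denominator: s^3 + 9*s^2 + 27*s + 27 = (s + 3)^3.
Partial fraction decomposition gives [-2/(s + 3)] + [(s + 3)^(-2)] + [-3/(s + 3)^3].
Invert each term: -2/(s + 3) ↔ -2e^(-3t); 1/(s + 3)^2 ↔ t·e^(-3t); -3/(s + 3)^3 ↔ (-3/2)t^2·e^(-3t).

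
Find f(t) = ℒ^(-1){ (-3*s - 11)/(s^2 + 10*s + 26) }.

Complete the square in the denominator: s^2 + 10*s + 26 = (s + 5)^2 + 1^2.
Split the numerator to match: -3*s - 11 = -3·(s + 5) + 4·1.
Invert each term: -3·(s + 5)/((s + 5)^2 + 1) ↔ -3e^(-5t)cos(t); 4·1/((s + 5)^2 + 1) ↔ 4e^(-5t)sin(t).

f(t) = 4*exp(-5*t)*sin(t) - 3*exp(-5*t)*cos(t)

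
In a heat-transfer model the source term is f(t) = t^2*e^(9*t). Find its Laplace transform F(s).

F(s) = 2/(s - 9)^3

L{e^(9t)} = 1/(s - 9).
Then apply L{t^2·g(t)} = (-1)^2 d^2/ds^2[G(s)] with G(s) = 1/(s - 9):
differentiating 2 times and applying the sign gives 2/(s - 9)^3.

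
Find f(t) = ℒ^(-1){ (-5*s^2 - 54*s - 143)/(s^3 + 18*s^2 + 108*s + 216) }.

f(t) = t^2*exp(-6*t)/2 + 6*t*exp(-6*t) - 5*exp(-6*t)

Factor the denominator: s^3 + 18*s^2 + 108*s + 216 = (s + 6)^3.
Partial fraction decomposition gives [-5/(s + 6)] + [6/(s + 6)^2] + [(s + 6)^(-3)].
Invert each term: -5/(s + 6) ↔ -5e^(-6t); 6/(s + 6)^2 ↔ 6t·e^(-6t); 1/(s + 6)^3 ↔ (1/2)t^2·e^(-6t).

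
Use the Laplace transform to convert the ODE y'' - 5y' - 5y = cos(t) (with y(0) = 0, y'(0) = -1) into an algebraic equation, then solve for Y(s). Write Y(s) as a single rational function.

Y(s) = (-s^2 + s - 1)/(s^4 - 5*s^3 - 4*s^2 - 5*s - 5)

Transform both sides with L{·}.
With L{y''} = s^2 Y - s·y(0) - y'(0) and L{y'} = sY - y(0), with y(0) = 0, y'(0) = -1: the LHS transforms to (s^2 - 5*s - 5)Y - (-1).
The right side is L{cos(t)} = s/(s^2 + 1).
So (s^2 - 5*s - 5)Y = s/(s^2 + 1) + (-1).
Divide through and combine into a single rational function.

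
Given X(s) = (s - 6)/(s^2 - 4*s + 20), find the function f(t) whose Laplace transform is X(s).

Complete the square in the denominator: s^2 - 4*s + 20 = (s - 2)^2 + 4^2.
Split the numerator to match: s - 6 = 1·(s - 2) - 1·4.
Invert each term: 1·(s - 2)/((s - 2)^2 + 16) ↔ e^(2t)cos(4t); -1·4/((s - 2)^2 + 16) ↔ -e^(2t)sin(4t).

f(t) = -exp(2*t)*sin(4*t) + exp(2*t)*cos(4*t)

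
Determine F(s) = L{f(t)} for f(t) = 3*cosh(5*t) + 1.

By linearity of the Laplace transform, transform each term separately.
L{1} = 1/s; (3)·[L{cosh(5t)} = s/(s^2 - 25)].

F(s) = 3*s/(s^2 - 25) + 1/s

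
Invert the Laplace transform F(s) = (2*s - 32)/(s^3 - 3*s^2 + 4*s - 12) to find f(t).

Factor the denominator: s^3 - 3*s^2 + 4*s - 12 = (s - 3)*(s^2 + 4).
Partial fraction decomposition gives [-2/(s - 3)] + [2*s/(s^2 + 4)] + [8/(s^2 + 4)].
Invert each term: -2/(s - 3) ↔ -2e^(3t); 2·s/(s^2 + 4) ↔ 2cos(2t); 4·2/(s^2 + 4) ↔ 4sin(2t).

f(t) = -2*exp(3*t) + 4*sin(2*t) + 2*cos(2*t)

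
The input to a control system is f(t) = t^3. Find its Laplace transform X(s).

L{t^3} = 3!/s^4 = 6/s^4.

X(s) = 6/s^4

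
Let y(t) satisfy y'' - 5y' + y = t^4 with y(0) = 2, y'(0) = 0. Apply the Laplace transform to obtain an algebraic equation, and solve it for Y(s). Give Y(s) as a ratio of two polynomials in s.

Y(s) = (2*s^6 - 10*s^5 + 24)/(s^7 - 5*s^6 + s^5)

Laplace-transform each side.
With L{y''} = s^2 Y - s·y(0) - y'(0) and L{y'} = sY - y(0), with y(0) = 2, y'(0) = 0: the LHS transforms to (s^2 - 5*s + 1)Y - (2*s - 10).
The right side is L{t^4} = 24/s^5.
So (s^2 - 5*s + 1)Y = 24/s^5 + (2*s - 10).
Solve for Y(s) and write it as one ratio of polynomials.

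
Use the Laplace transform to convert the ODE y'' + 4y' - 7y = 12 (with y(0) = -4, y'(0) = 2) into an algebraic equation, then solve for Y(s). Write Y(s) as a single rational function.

Y(s) = (-4*s^2 - 14*s + 12)/(s^3 + 4*s^2 - 7*s)

Take the Laplace transform of both sides.
Using L{y''} = s^2 Y - s·y(0) - y'(0) and L{y'} = sY - y(0), with y(0) = -4, y'(0) = 2, the left side becomes (s^2 + 4*s - 7)Y - (-4*s - 14).
The right side is L{12} = 12/s.
So (s^2 + 4*s - 7)Y = 12/s + (-4*s - 14).
Solve for Y(s) and write it as one ratio of polynomials.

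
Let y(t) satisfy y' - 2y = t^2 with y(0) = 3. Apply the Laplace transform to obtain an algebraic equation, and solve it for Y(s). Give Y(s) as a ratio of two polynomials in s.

Y(s) = (3*s^3 + 2)/(s^4 - 2*s^3)

Apply the Laplace transform to the equation.
With L{y'} = sY - y(0) = sY - 3: the LHS transforms to (s - 2)Y - (3).
The right side is L{t^2} = 2/s^3.
So (s - 2)Y = 2/s^3 + (3).
Solve for Y(s) and write it as one ratio of polynomials.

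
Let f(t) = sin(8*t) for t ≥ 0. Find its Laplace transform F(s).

F(s) = 8/(s^2 + 64)

L{sin(8t)} = 8/(s^2 + 64).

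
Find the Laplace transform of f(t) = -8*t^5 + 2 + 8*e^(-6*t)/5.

8/(5*(s + 6)) + 2/s - 960/s^6

Apply the Laplace transform termwise.
L{2} = 2/s; (-8)·[L{t^5} = 5!/s^6 = 120/s^6]; (8/5)·[L{e^(-6t)} = 1/(s + 6)].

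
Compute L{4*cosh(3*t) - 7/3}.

4*s/(s^2 - 9) - 7/(3*s)

The transform is linear, so treat each term independently.
L{-7/3} = (-7/3)/s; (4)·[L{cosh(3t)} = s/(s^2 - 9)].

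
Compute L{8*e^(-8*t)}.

L{8} = 8/s.
By the first shifting theorem, multiplying by e^(-8t) replaces s with s + 8.

8/(s + 8)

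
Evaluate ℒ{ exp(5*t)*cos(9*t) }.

(s - 5)/((s - 5)^2 + 81)

L{cos(9t)} = s/(s^2 + 81).
By the first shifting theorem, multiplying by e^(5t) replaces s with s - 5.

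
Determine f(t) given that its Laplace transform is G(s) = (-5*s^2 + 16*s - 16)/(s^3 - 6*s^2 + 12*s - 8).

Factor the denominator: s^3 - 6*s^2 + 12*s - 8 = (s - 2)^3.
Partial fraction decomposition gives [-5/(s - 2)] + [-4/(s - 2)^2] + [-4/(s - 2)^3].
Invert each term: -5/(s - 2) ↔ -5e^(2t); -4/(s - 2)^2 ↔ -4t·e^(2t); -4/(s - 2)^3 ↔ (-2)t^2·e^(2t).

f(t) = -2*t^2*exp(2*t) - 4*t*exp(2*t) - 5*exp(2*t)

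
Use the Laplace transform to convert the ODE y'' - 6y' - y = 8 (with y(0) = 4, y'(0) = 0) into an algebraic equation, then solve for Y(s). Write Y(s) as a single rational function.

Y(s) = (4*s^2 - 24*s + 8)/(s^3 - 6*s^2 - s)

Apply the Laplace transform to the equation.
The derivative rules (L{y''} = s^2 Y - s·y(0) - y'(0) and L{y'} = sY - y(0), with y(0) = 4, y'(0) = 0) turn the left side into (s^2 - 6*s - 1)Y - (4*s - 24).
The right side is L{8} = 8/s.
So (s^2 - 6*s - 1)Y = 8/s + (4*s - 24).
Isolate Y and clear denominators.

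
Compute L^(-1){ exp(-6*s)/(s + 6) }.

The factor e^(-6s) signals a time shift by c = 6 (second shifting theorem).
L{e^(-6t)} = 1/(s + 6), so L^-1{1/(s + 6)} = exp(-6*t).
Hence the inverse is u(t - 6) times that function evaluated at t - 6.

Heaviside(t - 6)*(exp(-6*t + 36))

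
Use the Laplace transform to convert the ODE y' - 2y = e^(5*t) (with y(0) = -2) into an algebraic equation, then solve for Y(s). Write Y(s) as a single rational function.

Y(s) = (-2*s + 11)/(s^2 - 7*s + 10)

Take the Laplace transform of both sides.
The derivative rules (L{y'} = sY - y(0) = sY - (-2)) turn the left side into (s - 2)Y - (-2).
The right side is L{e^(5*t)} = 1/(s - 5).
So (s - 2)Y = 1/(s - 5) + (-2).
Solve for Y(s) and write it as one ratio of polynomials.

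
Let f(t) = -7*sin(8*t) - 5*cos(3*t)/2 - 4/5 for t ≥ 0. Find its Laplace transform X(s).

The transform is linear, so treat each term independently.
(-7)·[L{sin(8t)} = 8/(s^2 + 64)]; (-5/2)·[L{cos(3t)} = s/(s^2 + 9)]; L{-4/5} = (-4/5)/s.

X(s) = -5*s/(2*(s^2 + 9)) - 56/(s^2 + 64) - 4/(5*s)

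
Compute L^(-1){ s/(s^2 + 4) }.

Since L{cos(2t)} = s/(s^2 + 4), the inverse is cos(2*t).

cos(2*t)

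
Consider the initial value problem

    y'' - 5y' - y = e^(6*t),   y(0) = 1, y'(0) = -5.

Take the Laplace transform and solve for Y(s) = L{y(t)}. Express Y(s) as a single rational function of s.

Laplace-transform each side.
Using L{y''} = s^2 Y - s·y(0) - y'(0) and L{y'} = sY - y(0), with y(0) = 1, y'(0) = -5, the left side becomes (s^2 - 5*s - 1)Y - (s - 10).
The right side is L{e^(6*t)} = 1/(s - 6).
So (s^2 - 5*s - 1)Y = 1/(s - 6) + (s - 10).
Solve for Y(s) and write it as one ratio of polynomials.

Y(s) = (s^2 - 16*s + 61)/(s^3 - 11*s^2 + 29*s + 6)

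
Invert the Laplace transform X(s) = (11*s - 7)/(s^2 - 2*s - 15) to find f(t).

f(t) = 6*exp(5*t) + 5*exp(-3*t)

Factor the denominator: s^2 - 2*s - 15 = (s - 5)*(s + 3).
Partial fraction decomposition gives [6/(s - 5)] + [5/(s + 3)].
Invert each term: 6/(s - 5) ↔ 6e^(5t); 5/(s + 3) ↔ 5e^(-3t).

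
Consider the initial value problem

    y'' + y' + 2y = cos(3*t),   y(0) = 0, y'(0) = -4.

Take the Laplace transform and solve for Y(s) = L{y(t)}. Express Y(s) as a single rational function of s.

Apply the Laplace transform to the equation.
With L{y''} = s^2 Y - s·y(0) - y'(0) and L{y'} = sY - y(0), with y(0) = 0, y'(0) = -4: the LHS transforms to (s^2 + s + 2)Y - (-4).
The right side is L{cos(3*t)} = s/(s^2 + 9).
So (s^2 + s + 2)Y = s/(s^2 + 9) + (-4).
Solve for Y(s) and write it as one ratio of polynomials.

Y(s) = (-4*s^2 + s - 36)/(s^4 + s^3 + 11*s^2 + 9*s + 18)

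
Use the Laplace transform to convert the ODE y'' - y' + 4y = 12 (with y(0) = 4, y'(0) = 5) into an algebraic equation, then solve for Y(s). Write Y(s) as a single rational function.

Y(s) = (4*s^2 + s + 12)/(s^3 - s^2 + 4*s)

Laplace-transform each side.
With L{y''} = s^2 Y - s·y(0) - y'(0) and L{y'} = sY - y(0), with y(0) = 4, y'(0) = 5: the LHS transforms to (s^2 - s + 4)Y - (4*s + 1).
The right side is L{12} = 12/s.
So (s^2 - s + 4)Y = 12/s + (4*s + 1).
Solve for Y(s) and write it as one ratio of polynomials.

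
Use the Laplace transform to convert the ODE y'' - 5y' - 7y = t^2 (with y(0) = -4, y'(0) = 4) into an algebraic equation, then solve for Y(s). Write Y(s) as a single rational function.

Y(s) = (-4*s^4 + 24*s^3 + 2)/(s^5 - 5*s^4 - 7*s^3)

Transform both sides with L{·}.
With L{y''} = s^2 Y - s·y(0) - y'(0) and L{y'} = sY - y(0), with y(0) = -4, y'(0) = 4: the LHS transforms to (s^2 - 5*s - 7)Y - (-4*s + 24).
The right side is L{t^2} = 2/s^3.
So (s^2 - 5*s - 7)Y = 2/s^3 + (-4*s + 24).
Solve for Y(s) and write it as one ratio of polynomials.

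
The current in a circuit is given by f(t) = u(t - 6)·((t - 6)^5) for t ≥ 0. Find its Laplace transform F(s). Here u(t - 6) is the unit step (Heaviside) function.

F(s) = 120*exp(-6*s)/s^6

By the second shifting theorem, L{u(t - c)·g(t - c)} = e^(-cs)·G(s) with c = 6 and G(s) = L{g(t)}.
L{t^5} = 5!/s^6 = 120/s^6.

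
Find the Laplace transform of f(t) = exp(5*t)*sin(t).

L{sin(t)} = 1/(s^2 + 1).
By the first shifting theorem, multiplying by e^(5t) replaces s with s - 5.

1/((s - 5)^2 + 1)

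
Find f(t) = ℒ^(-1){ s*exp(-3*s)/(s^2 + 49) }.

The factor e^(-3s) signals a time shift by c = 3 (second shifting theorem).
L{cos(7t)} = s/(s^2 + 49), so L^-1{s/(s^2 + 49)} = cos(7*t).
Hence the inverse is u(t - 3) times that function evaluated at t - 3.

f(t) = Heaviside(t - 3)*(cos(7*t - 21))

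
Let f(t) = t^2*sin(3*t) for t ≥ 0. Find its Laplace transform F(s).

F(s) = 18*(s^2 - 3)/(s^2 + 9)^3

L{sin(3t)} = 3/(s^2 + 9).
Then apply L{t^2·g(t)} = (-1)^2 d^2/ds^2[G(s)] with G(s) = 3/(s^2 + 9):
differentiating 2 times and applying the sign gives 18*(s^2 - 3)/(s^2 + 9)^3.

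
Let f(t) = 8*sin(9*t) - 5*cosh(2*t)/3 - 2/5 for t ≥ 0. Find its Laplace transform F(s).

F(s) = -5*s/(3*(s^2 - 4)) + 72/(s^2 + 81) - 2/(5*s)

The transform is linear, so treat each term independently.
(8)·[L{sin(9t)} = 9/(s^2 + 81)]; (-5/3)·[L{cosh(2t)} = s/(s^2 - 4)]; L{-2/5} = (-2/5)/s.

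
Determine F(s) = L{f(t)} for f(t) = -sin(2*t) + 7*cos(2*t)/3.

F(s) = 7*s/(3*(s^2 + 4)) - 2/(s^2 + 4)

The transform is linear, so treat each term independently.
(7/3)·[L{cos(2t)} = s/(s^2 + 4)]; (-1)·[L{sin(2t)} = 2/(s^2 + 4)].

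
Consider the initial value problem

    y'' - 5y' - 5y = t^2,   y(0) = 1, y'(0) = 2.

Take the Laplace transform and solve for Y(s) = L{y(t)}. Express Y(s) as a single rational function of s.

Y(s) = (s^4 - 3*s^3 + 2)/(s^5 - 5*s^4 - 5*s^3)

Apply the Laplace transform to the equation.
The derivative rules (L{y''} = s^2 Y - s·y(0) - y'(0) and L{y'} = sY - y(0), with y(0) = 1, y'(0) = 2) turn the left side into (s^2 - 5*s - 5)Y - (s - 3).
The right side is L{t^2} = 2/s^3.
So (s^2 - 5*s - 5)Y = 2/s^3 + (s - 3).
Solve for Y(s) and write it as one ratio of polynomials.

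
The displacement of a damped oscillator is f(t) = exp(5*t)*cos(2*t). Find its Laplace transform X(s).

L{cos(2t)} = s/(s^2 + 4).
By the first shifting theorem, multiplying by e^(5t) replaces s with s - 5.

X(s) = (s - 5)/((s - 5)^2 + 4)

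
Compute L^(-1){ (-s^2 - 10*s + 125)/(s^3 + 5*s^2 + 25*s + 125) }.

2*sin(5*t) - 4*cos(5*t) + 3*exp(-5*t)

Factor the denominator: s^3 + 5*s^2 + 25*s + 125 = (s + 5)*(s^2 + 25).
Partial fraction decomposition gives [3/(s + 5)] + [-4*s/(s^2 + 25)] + [10/(s^2 + 25)].
Invert each term: 3/(s + 5) ↔ 3e^(-5t); -4·s/(s^2 + 25) ↔ -4cos(5t); 2·5/(s^2 + 25) ↔ 2sin(5t).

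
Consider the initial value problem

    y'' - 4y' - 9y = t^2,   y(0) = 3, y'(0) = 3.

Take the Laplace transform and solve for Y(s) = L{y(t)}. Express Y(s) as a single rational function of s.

Transform both sides with L{·}.
The derivative rules (L{y''} = s^2 Y - s·y(0) - y'(0) and L{y'} = sY - y(0), with y(0) = 3, y'(0) = 3) turn the left side into (s^2 - 4*s - 9)Y - (3*s - 9).
The right side is L{t^2} = 2/s^3.
So (s^2 - 4*s - 9)Y = 2/s^3 + (3*s - 9).
Divide through and combine into a single rational function.

Y(s) = (3*s^4 - 9*s^3 + 2)/(s^5 - 4*s^4 - 9*s^3)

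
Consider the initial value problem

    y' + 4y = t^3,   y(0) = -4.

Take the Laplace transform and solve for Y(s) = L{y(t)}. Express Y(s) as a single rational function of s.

Take the Laplace transform of both sides.
Using L{y'} = sY - y(0) = sY - (-4), the left side becomes (s + 4)Y - (-4).
The right side is L{t^3} = 6/s^4.
So (s + 4)Y = 6/s^4 + (-4).
Divide through and combine into a single rational function.

Y(s) = (-4*s^4 + 6)/(s^5 + 4*s^4)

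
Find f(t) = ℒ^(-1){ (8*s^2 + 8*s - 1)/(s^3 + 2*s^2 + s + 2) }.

f(t) = -2*sin(t) + 5*cos(t) + 3*exp(-2*t)

Factor the denominator: s^3 + 2*s^2 + s + 2 = (s + 2)*(s^2 + 1).
Partial fraction decomposition gives [3/(s + 2)] + [5*s/(s^2 + 1)] + [-2/(s^2 + 1)].
Invert each term: 3/(s + 2) ↔ 3e^(-2t); 5·s/(s^2 + 1) ↔ 5cos(t); -2·1/(s^2 + 1) ↔ -2sin(t).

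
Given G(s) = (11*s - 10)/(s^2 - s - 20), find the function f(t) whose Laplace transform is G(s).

Factor the denominator: s^2 - s - 20 = (s - 5)*(s + 4).
Partial fraction decomposition gives [6/(s + 4)] + [5/(s - 5)].
Invert each term: 6/(s + 4) ↔ 6e^(-4t); 5/(s - 5) ↔ 5e^(5t).

f(t) = 5*exp(5*t) + 6*exp(-4*t)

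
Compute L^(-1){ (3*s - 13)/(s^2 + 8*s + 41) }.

-5*exp(-4*t)*sin(5*t) + 3*exp(-4*t)*cos(5*t)

Complete the square in the denominator: s^2 + 8*s + 41 = (s + 4)^2 + 5^2.
Split the numerator to match: 3*s - 13 = 3·(s + 4) - 5·5.
Invert each term: 3·(s + 4)/((s + 4)^2 + 25) ↔ 3e^(-4t)cos(5t); -5·5/((s + 4)^2 + 25) ↔ -5e^(-4t)sin(5t).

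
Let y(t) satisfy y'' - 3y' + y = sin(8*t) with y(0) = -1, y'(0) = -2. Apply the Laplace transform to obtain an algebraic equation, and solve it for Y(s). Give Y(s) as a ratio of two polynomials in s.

Y(s) = (-s^3 + s^2 - 64*s + 72)/(s^4 - 3*s^3 + 65*s^2 - 192*s + 64)

Transform both sides with L{·}.
Using L{y''} = s^2 Y - s·y(0) - y'(0) and L{y'} = sY - y(0), with y(0) = -1, y'(0) = -2, the left side becomes (s^2 - 3*s + 1)Y - (-s + 1).
The right side is L{sin(8*t)} = 8/(s^2 + 64).
So (s^2 - 3*s + 1)Y = 8/(s^2 + 64) + (-s + 1).
Isolate Y and clear denominators.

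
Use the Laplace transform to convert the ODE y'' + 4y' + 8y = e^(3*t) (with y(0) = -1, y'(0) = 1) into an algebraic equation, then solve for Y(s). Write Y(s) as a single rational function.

Y(s) = (-s^2 + 10)/(s^3 + s^2 - 4*s - 24)

Apply the Laplace transform to the equation.
With L{y''} = s^2 Y - s·y(0) - y'(0) and L{y'} = sY - y(0), with y(0) = -1, y'(0) = 1: the LHS transforms to (s^2 + 4*s + 8)Y - (-s - 3).
The right side is L{e^(3*t)} = 1/(s - 3).
So (s^2 + 4*s + 8)Y = 1/(s - 3) + (-s - 3).
Isolate Y and clear denominators.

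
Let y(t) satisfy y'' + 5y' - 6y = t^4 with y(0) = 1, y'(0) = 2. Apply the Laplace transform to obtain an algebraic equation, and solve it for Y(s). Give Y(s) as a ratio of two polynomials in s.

Y(s) = (s^6 + 7*s^5 + 24)/(s^7 + 5*s^6 - 6*s^5)

Take the Laplace transform of both sides.
Using L{y''} = s^2 Y - s·y(0) - y'(0) and L{y'} = sY - y(0), with y(0) = 1, y'(0) = 2, the left side becomes (s^2 + 5*s - 6)Y - (s + 7).
The right side is L{t^4} = 24/s^5.
So (s^2 + 5*s - 6)Y = 24/s^5 + (s + 7).
Divide through and combine into a single rational function.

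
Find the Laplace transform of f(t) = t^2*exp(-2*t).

L{e^(-2t)} = 1/(s + 2).
Then apply L{t^2·g(t)} = (-1)^2 d^2/ds^2[G(s)] with G(s) = 1/(s + 2):
differentiating 2 times and applying the sign gives 2/(s + 2)^3.

2/(s + 2)^3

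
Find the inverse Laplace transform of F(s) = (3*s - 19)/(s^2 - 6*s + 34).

Complete the square in the denominator: s^2 - 6*s + 34 = (s - 3)^2 + 5^2.
Split the numerator to match: 3*s - 19 = 3·(s - 3) - 2·5.
Invert each term: 3·(s - 3)/((s - 3)^2 + 25) ↔ 3e^(3t)cos(5t); -2·5/((s - 3)^2 + 25) ↔ -2e^(3t)sin(5t).

-2*exp(3*t)*sin(5*t) + 3*exp(3*t)*cos(5*t)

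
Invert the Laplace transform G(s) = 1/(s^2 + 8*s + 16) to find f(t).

f(t) = t*exp(-4*t)

Rewrite the denominator: s^2 + 8*s + 16 = (s + 4)^2.
The form in (s + 4) signals a first-shifting-theorem factor e^(-4t).
Since L{t} = 1!/s^2 = 1/s^2, the inverse is t*e^(-4*t).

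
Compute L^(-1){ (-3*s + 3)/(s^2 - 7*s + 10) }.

-4*exp(5*t) + exp(2*t)

Factor the denominator: s^2 - 7*s + 10 = (s - 5)*(s - 2).
Partial fraction decomposition gives [1/(s - 2)] + [-4/(s - 5)].
Invert each term: 1/(s - 2) ↔ e^(2t); -4/(s - 5) ↔ -4e^(5t).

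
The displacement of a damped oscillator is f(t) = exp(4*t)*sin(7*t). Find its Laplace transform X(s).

L{sin(7t)} = 7/(s^2 + 49).
By the first shifting theorem, multiplying by e^(4t) replaces s with s - 4.

X(s) = 7/((s - 4)^2 + 49)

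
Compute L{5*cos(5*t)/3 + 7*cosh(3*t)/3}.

5*s/(3*(s^2 + 25)) + 7*s/(3*(s^2 - 9))

The transform is linear, so treat each term independently.
(7/3)·[L{cosh(3t)} = s/(s^2 - 9)]; (5/3)·[L{cos(5t)} = s/(s^2 + 25)].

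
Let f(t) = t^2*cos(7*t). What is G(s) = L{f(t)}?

G(s) = 2*s*(s^2 - 147)/(s^2 + 49)^3

L{cos(7t)} = s/(s^2 + 49).
Then apply L{t^2·g(t)} = (-1)^2 d^2/ds^2[H(s)] with H(s) = s/(s^2 + 49):
differentiating 2 times and applying the sign gives 2*s*(s^2 - 147)/(s^2 + 49)^3.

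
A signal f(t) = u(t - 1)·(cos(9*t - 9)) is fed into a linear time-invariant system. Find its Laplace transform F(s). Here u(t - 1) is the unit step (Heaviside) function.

By the second shifting theorem, L{u(t - c)·g(t - c)} = e^(-cs)·G(s) with c = 1 and G(s) = L{g(t)}.
L{cos(9t)} = s/(s^2 + 81).

F(s) = s*exp(-s)/(s^2 + 81)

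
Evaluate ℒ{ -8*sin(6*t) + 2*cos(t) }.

2*s/(s^2 + 1) - 48/(s^2 + 36)

By linearity of the Laplace transform, transform each term separately.
(2)·[L{cos(t)} = s/(s^2 + 1)]; (-8)·[L{sin(6t)} = 6/(s^2 + 36)].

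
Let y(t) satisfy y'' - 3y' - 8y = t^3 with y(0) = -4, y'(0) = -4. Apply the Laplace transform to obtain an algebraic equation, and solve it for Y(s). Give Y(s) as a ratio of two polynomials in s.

Y(s) = (-4*s^5 + 8*s^4 + 6)/(s^6 - 3*s^5 - 8*s^4)

Transform both sides with L{·}.
Using L{y''} = s^2 Y - s·y(0) - y'(0) and L{y'} = sY - y(0), with y(0) = -4, y'(0) = -4, the left side becomes (s^2 - 3*s - 8)Y - (-4*s + 8).
The right side is L{t^3} = 6/s^4.
So (s^2 - 3*s - 8)Y = 6/s^4 + (-4*s + 8).
Solve for Y(s) and write it as one ratio of polynomials.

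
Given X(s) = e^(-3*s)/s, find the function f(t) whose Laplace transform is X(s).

The factor e^(-3s) signals a time shift by c = 3 (second shifting theorem).
L{1} = 1/s, so L^-1{1/s} = 1.
Hence the inverse is u(t - 3) times that function evaluated at t - 3.

f(t) = Heaviside(t - 3)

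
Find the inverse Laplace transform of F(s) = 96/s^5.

Since L{t^4} = 4!/s^5 = 24/s^5, the inverse is t^4, scaled by 4.

4*t^4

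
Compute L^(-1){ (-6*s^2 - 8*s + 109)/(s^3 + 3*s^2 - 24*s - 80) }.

Factor the denominator: s^3 + 3*s^2 - 24*s - 80 = (s - 5)*(s + 4)^2.
Partial fraction decomposition gives [-5/(s + 4)] + [-5/(s + 4)^2] + [-1/(s - 5)].
Invert each term: -5/(s + 4) ↔ -5e^(-4t); -5/(s + 4)^2 ↔ -5t·e^(-4t); -1/(s - 5) ↔ -e^(5t).

-5*t*exp(-4*t) - exp(5*t) - 5*exp(-4*t)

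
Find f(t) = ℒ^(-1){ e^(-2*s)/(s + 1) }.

f(t) = Heaviside(t - 2)*(exp(-t + 2))

The factor e^(-2s) signals a time shift by c = 2 (second shifting theorem).
L{e^(-t)} = 1/(s + 1), so L^-1{1/(s + 1)} = e^(-t).
Hence the inverse is u(t - 2) times that function evaluated at t - 2.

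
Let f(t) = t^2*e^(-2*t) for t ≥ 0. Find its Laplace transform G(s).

L{e^(-2t)} = 1/(s + 2).
Then apply L{t^2·g(t)} = (-1)^2 d^2/ds^2[H(s)] with H(s) = 1/(s + 2):
differentiating 2 times and applying the sign gives 2/(s + 2)^3.

G(s) = 2/(s + 2)^3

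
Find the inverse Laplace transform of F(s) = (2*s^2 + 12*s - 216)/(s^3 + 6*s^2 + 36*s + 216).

Factor the denominator: s^3 + 6*s^2 + 36*s + 216 = (s + 6)*(s^2 + 36).
Partial fraction decomposition gives [-3/(s + 6)] + [5*s/(s^2 + 36)] + [-18/(s^2 + 36)].
Invert each term: -3/(s + 6) ↔ -3e^(-6t); 5·s/(s^2 + 36) ↔ 5cos(6t); -3·6/(s^2 + 36) ↔ -3sin(6t).

-3*sin(6*t) + 5*cos(6*t) - 3*exp(-6*t)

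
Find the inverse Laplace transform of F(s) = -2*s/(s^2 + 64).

-2*cos(8*t)

Since L{cos(8t)} = s/(s^2 + 64), the inverse is cos(8*t), scaled by -2.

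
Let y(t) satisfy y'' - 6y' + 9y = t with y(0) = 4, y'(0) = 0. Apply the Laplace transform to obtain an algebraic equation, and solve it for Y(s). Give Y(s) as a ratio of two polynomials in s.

Y(s) = (4*s^3 - 24*s^2 + 1)/(s^4 - 6*s^3 + 9*s^2)

Laplace-transform each side.
With L{y''} = s^2 Y - s·y(0) - y'(0) and L{y'} = sY - y(0), with y(0) = 4, y'(0) = 0: the LHS transforms to (s^2 - 6*s + 9)Y - (4*s - 24).
The right side is L{t} = s^(-2).
So (s^2 - 6*s + 9)Y = s^(-2) + (4*s - 24).
Divide through and combine into a single rational function.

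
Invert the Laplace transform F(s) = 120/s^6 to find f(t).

Since L{t^5} = 5!/s^6 = 120/s^6, the inverse is t^5.

f(t) = t^5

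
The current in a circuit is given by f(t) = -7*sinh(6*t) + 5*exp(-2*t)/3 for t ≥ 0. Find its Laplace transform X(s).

The transform is linear, so treat each term independently.
(5/3)·[L{e^(-2t)} = 1/(s + 2)]; (-7)·[L{sinh(6t)} = 6/(s^2 - 36)].

X(s) = -42/(s^2 - 36) + 5/(3*(s + 2))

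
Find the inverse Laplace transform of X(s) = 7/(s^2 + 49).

Since L{sin(7t)} = 7/(s^2 + 49), the inverse is sin(7*t).

sin(7*t)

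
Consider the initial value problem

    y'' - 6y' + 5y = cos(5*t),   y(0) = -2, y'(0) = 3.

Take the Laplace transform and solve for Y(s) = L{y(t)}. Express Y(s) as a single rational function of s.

Transform both sides with L{·}.
The derivative rules (L{y''} = s^2 Y - s·y(0) - y'(0) and L{y'} = sY - y(0), with y(0) = -2, y'(0) = 3) turn the left side into (s^2 - 6*s + 5)Y - (-2*s + 15).
The right side is L{cos(5*t)} = s/(s^2 + 25).
So (s^2 - 6*s + 5)Y = s/(s^2 + 25) + (-2*s + 15).
Isolate Y and clear denominators.

Y(s) = (-2*s^3 + 15*s^2 - 49*s + 375)/(s^4 - 6*s^3 + 30*s^2 - 150*s + 125)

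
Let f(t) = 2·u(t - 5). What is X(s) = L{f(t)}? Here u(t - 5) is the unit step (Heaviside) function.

By the second shifting theorem, L{u(t - c)·g(t - c)} = e^(-cs)·G(s) with c = 5 and G(s) = L{g(t)}.
L{2} = 2/s.

X(s) = 2*exp(-5*s)/s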